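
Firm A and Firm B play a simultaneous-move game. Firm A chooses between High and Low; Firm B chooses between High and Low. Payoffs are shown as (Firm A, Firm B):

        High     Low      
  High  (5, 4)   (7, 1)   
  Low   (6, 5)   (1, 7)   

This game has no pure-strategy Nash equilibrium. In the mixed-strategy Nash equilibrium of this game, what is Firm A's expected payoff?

37/7

Set Firm A's expected payoff from High equal to that from Low:
  Firm A's payoff to High: q·5 + (1−q)·7 = -2q + 7
  Firm A's payoff to Low: q·6 + (1−q)·1 = 5q + 1
  -2q + 7 = 5q + 1  ⇒  -7q = -6  ⇒  q = 6/7.
At equilibrium Firm A is indifferent across rows, so Firm A's payoff equals the payoff from High: (6/7)·5 + (1/7)·7 = 37/7.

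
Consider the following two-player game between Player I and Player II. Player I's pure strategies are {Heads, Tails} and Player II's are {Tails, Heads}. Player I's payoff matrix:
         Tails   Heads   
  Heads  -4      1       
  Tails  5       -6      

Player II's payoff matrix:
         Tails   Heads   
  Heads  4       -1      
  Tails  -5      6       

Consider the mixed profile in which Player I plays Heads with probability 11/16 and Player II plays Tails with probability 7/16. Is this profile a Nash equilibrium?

Check Player II's indifference given Player I's mix p = 11/16:
  payoff from Tails = 19/16; payoff from Heads = 19/16 — equal.
Check Player I's indifference given Player II's mix q = 7/16:
  payoff from Heads = -19/16; payoff from Tails = -19/16 — equal.
Both players are indifferent, so neither can profitably deviate.

Yes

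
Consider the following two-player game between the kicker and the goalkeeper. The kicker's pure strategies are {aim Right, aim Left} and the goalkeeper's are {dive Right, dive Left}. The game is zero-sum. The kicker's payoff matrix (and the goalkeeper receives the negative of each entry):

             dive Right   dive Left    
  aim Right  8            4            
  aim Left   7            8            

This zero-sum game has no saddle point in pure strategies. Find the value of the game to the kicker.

v = 36/5

The goalkeeper's mix must leave the kicker indifferent between aim Right and aim Left.
  the kicker's payoff from aim Right: q·8 + (1−q)·4 = 4q + 4
  the kicker's payoff from aim Left: q·7 + (1−q)·8 = -q + 8
  4q + 4 = -q + 8  ⇒  5q = 4  ⇒  q = 4/5.
The value is the kicker's expected payoff against this mix (using aim Right): (4/5)·8 + (1/5)·4 = 36/5.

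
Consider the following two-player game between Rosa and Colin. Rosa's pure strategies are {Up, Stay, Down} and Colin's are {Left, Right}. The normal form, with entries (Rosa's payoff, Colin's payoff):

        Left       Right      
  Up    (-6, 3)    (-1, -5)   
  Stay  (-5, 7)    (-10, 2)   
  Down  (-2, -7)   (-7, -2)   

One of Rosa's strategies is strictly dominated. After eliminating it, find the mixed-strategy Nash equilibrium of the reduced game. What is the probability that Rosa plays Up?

p = 5/13

Rosa's strategy Stay is strictly dominated by Down: -2 > -5 and -7 > -10. Eliminate Stay.
In a mixed equilibrium Colin is indifferent between Left and Right; this condition fixes p.
  Colin's expected payoff from Left: p·3 + (1−p)·(-7) = 10p - 7
  Colin's expected payoff from Right: p·(-5) + (1−p)·(-2) = -3p - 2
  10p - 7 = -3p - 2  ⇒  13p = 5  ⇒  p = 5/13.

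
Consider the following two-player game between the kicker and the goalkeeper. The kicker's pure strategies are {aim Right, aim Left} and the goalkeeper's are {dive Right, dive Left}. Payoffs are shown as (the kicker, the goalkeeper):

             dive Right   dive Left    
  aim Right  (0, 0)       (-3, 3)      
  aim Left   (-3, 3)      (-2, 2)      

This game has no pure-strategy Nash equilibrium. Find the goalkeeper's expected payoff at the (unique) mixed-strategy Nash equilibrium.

9/4

In a mixed equilibrium the goalkeeper is indifferent between dive Right and dive Left; this condition fixes p.
  the goalkeeper's payoff to dive Right: p·0 + (1−p)·3 = -3p + 3
  the goalkeeper's payoff to dive Left: p·3 + (1−p)·2 = p + 2
  -3p + 3 = p + 2  ⇒  -4p = -1  ⇒  p = 1/4.
At equilibrium the goalkeeper is indifferent across columns, so the goalkeeper's payoff equals the payoff from dive Right: (1/4)·0 + (3/4)·3 = 9/4.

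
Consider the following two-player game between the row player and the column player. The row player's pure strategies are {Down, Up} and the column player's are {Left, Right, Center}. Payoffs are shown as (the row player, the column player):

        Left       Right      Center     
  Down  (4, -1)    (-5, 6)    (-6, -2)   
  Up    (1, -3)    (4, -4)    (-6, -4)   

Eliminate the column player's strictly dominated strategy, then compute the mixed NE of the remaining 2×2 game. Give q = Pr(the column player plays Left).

q = 3/4

The column player's strategy Center is strictly dominated by Left: -1 > -2 and -3 > -4. Eliminate Center.
For the row player to be willing to mix, the row player must be indifferent between Down and Up, which pins down the column player's mix.
  the row player's payoff to Down: q·4 + (1−q)·(-5) = 9q - 5
  the row player's payoff to Up: q·1 + (1−q)·4 = -3q + 4
  9q - 5 = -3q + 4  ⇒  12q = 9  ⇒  q = 3/4.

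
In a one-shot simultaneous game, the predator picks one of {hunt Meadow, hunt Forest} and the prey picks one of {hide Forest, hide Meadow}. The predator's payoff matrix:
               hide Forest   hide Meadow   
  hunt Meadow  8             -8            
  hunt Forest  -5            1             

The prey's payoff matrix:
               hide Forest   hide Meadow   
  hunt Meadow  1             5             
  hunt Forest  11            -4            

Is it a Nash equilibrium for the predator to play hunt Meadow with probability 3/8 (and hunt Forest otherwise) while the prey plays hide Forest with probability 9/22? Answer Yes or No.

No

Given the predator's mix p = 3/8, the prey's payoff from hide Forest is 29/4 but from hide Meadow is -5/8. The prey strictly prefers hide Forest, so the prey would not mix.
So the proposed profile is not a Nash equilibrium.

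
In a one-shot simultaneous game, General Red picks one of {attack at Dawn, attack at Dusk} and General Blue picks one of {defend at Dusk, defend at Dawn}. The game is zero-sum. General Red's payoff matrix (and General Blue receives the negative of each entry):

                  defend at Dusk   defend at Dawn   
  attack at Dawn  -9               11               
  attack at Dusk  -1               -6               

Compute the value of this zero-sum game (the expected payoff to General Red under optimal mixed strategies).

v = -13/5

Set General Red's expected payoff from attack at Dawn equal to that from attack at Dusk:
  General Red's payoff to attack at Dawn: q·(-9) + (1−q)·11 = -20q + 11
  General Red's payoff to attack at Dusk: q·(-1) + (1−q)·(-6) = 5q - 6
  -20q + 11 = 5q - 6  ⇒  -25q = -17  ⇒  q = 17/25.
The value is General Red's expected payoff against this mix (using attack at Dawn): (17/25)·(-9) + (8/25)·11 = -13/5.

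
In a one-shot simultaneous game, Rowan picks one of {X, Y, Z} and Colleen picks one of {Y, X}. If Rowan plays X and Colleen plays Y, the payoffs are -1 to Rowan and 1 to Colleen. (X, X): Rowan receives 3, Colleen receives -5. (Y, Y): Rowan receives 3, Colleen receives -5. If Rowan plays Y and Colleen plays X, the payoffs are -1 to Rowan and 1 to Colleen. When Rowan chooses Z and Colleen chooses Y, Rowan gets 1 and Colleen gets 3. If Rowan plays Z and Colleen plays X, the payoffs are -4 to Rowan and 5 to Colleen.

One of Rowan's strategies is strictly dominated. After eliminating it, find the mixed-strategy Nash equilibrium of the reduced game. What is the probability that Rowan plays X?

Rowan's strategy Z is strictly dominated by Y: 3 > 1 and -1 > -4. Eliminate Z.
Colleen's indifference between Y and X determines Rowan's mixing probability p:
  Colleen's payoff to Y: p·1 + (1−p)·(-5) = 6p - 5
  Colleen's payoff to X: p·(-5) + (1−p)·1 = -6p + 1
  6p - 5 = -6p + 1  ⇒  12p = 6  ⇒  p = 1/2.

p = 1/2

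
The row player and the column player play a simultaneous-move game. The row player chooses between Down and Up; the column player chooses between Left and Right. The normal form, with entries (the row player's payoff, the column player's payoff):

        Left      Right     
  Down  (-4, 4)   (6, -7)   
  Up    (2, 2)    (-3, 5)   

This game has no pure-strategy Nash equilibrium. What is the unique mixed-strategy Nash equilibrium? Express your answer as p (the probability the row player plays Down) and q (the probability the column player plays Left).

The row player's mix must leave the column player indifferent between Left and Right.
  the column player's payoff from Left: p·4 + (1−p)·2 = 2p + 2
  the column player's payoff from Right: p·(-7) + (1−p)·5 = -12p + 5
  2p + 2 = -12p + 5  ⇒  14p = 3  ⇒  p = 3/14.
The row player's indifference between Down and Up determines the column player's mixing probability q:
  the row player's payoff from Down: q·(-4) + (1−q)·6 = -10q + 6
  the row player's payoff from Up: q·2 + (1−q)·(-3) = 5q - 3
  -10q + 6 = 5q - 3  ⇒  -15q = -9  ⇒  q = 3/5.

p = 3/14, q = 3/5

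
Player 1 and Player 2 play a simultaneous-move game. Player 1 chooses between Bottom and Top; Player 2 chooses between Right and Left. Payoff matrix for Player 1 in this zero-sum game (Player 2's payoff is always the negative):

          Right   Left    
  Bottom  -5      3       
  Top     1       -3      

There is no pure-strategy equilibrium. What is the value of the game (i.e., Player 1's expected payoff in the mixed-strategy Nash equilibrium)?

v = -1

In a mixed equilibrium Player 1 is indifferent between Bottom and Top; this condition fixes q.
  Player 1's payoff to Bottom: q·(-5) + (1−q)·3 = -8q + 3
  Player 1's payoff to Top: q·1 + (1−q)·(-3) = 4q - 3
  -8q + 3 = 4q - 3  ⇒  -12q = -6  ⇒  q = 1/2.
The value is Player 1's expected payoff against this mix (using Bottom): (1/2)·(-5) + (1/2)·3 = -1.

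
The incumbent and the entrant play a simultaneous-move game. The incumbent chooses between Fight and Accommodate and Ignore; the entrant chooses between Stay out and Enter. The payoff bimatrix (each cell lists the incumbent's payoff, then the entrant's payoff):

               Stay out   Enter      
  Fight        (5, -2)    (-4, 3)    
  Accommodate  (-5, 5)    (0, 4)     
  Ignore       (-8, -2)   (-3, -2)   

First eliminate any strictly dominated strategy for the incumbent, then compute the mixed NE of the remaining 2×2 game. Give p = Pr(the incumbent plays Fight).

p = 1/6

The incumbent's strategy Ignore is strictly dominated by Accommodate: -5 > -8 and 0 > -3. Eliminate Ignore.
In a mixed equilibrium the entrant is indifferent between Stay out and Enter; this condition fixes p.
  the entrant's payoff to Stay out: p·(-2) + (1−p)·5 = -7p + 5
  the entrant's payoff to Enter: p·3 + (1−p)·4 = -p + 4
  -7p + 5 = -p + 4  ⇒  -6p = -1  ⇒  p = 1/6.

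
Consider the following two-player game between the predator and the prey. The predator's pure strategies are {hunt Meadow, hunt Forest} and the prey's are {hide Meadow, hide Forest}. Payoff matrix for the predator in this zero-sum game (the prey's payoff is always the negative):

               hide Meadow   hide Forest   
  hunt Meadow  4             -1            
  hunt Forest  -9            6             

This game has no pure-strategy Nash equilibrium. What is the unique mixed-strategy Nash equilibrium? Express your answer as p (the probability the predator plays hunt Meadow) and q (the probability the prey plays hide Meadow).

p = 3/4, q = 7/20

In a mixed equilibrium the prey is indifferent between hide Meadow and hide Forest; this condition fixes p.
  the prey's expected payoff from hide Meadow: p·(-4) + (1−p)·9 = -13p + 9
  the prey's expected payoff from hide Forest: p·1 + (1−p)·(-6) = 7p - 6
  -13p + 9 = 7p - 6  ⇒  -20p = -15  ⇒  p = 3/4.
The predator's indifference between hunt Meadow and hunt Forest determines the prey's mixing probability q:
  the predator's payoff to hunt Meadow: q·4 + (1−q)·(-1) = 5q - 1
  the predator's payoff to hunt Forest: q·(-9) + (1−q)·6 = -15q + 6
  5q - 1 = -15q + 6  ⇒  20q = 7  ⇒  q = 7/20.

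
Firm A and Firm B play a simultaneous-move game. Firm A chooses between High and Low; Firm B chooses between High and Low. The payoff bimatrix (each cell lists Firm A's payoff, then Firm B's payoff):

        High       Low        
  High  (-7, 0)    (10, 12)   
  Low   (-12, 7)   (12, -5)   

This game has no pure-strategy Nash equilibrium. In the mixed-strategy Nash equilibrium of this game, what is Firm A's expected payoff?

36/7

Set Firm A's expected payoff from High equal to that from Low:
  Firm A's expected payoff from High: q·(-7) + (1−q)·10 = -17q + 10
  Firm A's expected payoff from Low: q·(-12) + (1−q)·12 = -24q + 12
  -17q + 10 = -24q + 12  ⇒  7q = 2  ⇒  q = 2/7.
At equilibrium Firm A is indifferent across rows, so Firm A's payoff equals the payoff from High: (2/7)·(-7) + (5/7)·10 = 36/7.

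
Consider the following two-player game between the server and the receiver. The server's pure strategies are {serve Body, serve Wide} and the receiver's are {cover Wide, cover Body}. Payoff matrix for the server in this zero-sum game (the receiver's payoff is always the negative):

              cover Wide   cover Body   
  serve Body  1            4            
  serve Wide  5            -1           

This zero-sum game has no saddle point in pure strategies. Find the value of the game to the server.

The receiver's mix must leave the server indifferent between serve Body and serve Wide.
  the server's expected payoff from serve Body: q·1 + (1−q)·4 = -3q + 4
  the server's expected payoff from serve Wide: q·5 + (1−q)·(-1) = 6q - 1
  -3q + 4 = 6q - 1  ⇒  -9q = -5  ⇒  q = 5/9.
The value is the server's expected payoff against this mix (using serve Body): (5/9)·1 + (4/9)·4 = 7/3.

v = 7/3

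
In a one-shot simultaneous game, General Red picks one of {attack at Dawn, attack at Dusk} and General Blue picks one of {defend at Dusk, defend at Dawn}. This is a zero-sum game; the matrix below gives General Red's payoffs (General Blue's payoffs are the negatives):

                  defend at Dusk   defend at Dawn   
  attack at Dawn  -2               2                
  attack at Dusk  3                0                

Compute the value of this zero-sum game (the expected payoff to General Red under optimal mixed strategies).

v = 6/7

General Blue's mix must leave General Red indifferent between attack at Dawn and attack at Dusk.
  General Red's expected payoff from attack at Dawn: q·(-2) + (1−q)·2 = -4q + 2
  General Red's expected payoff from attack at Dusk: q·3 + (1−q)·0 = 3q
  -4q + 2 = 3q  ⇒  -7q = -2  ⇒  q = 2/7.
The value is General Red's expected payoff against this mix (using attack at Dawn): (2/7)·(-2) + (5/7)·2 = 6/7.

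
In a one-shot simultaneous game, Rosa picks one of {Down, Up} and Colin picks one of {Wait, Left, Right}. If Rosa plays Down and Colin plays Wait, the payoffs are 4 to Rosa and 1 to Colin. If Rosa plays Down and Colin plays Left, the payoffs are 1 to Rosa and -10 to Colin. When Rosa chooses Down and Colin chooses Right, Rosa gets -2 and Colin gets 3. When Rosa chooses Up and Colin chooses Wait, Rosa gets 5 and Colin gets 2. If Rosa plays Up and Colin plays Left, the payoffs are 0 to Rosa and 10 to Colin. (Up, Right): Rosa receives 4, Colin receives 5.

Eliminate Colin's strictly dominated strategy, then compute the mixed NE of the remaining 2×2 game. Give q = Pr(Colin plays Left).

Colin's strategy Wait is strictly dominated by Right: 3 > 1 and 5 > 2. Eliminate Wait.
Colin's mix must leave Rosa indifferent between Down and Up.
  Rosa's expected payoff from Down: q·1 + (1−q)·(-2) = 3q - 2
  Rosa's expected payoff from Up: q·0 + (1−q)·4 = -4q + 4
  3q - 2 = -4q + 4  ⇒  7q = 6  ⇒  q = 6/7.

q = 6/7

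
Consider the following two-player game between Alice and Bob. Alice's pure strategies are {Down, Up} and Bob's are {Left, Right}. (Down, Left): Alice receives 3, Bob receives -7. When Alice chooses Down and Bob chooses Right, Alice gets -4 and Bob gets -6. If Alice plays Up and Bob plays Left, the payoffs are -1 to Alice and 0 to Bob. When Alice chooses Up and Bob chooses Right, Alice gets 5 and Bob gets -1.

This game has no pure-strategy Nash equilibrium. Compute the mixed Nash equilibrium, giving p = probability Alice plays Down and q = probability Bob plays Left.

p = 1/2, q = 9/13

Bob's indifference between Left and Right determines Alice's mixing probability p:
  Bob's payoff from Left: p·(-7) + (1−p)·0 = -7p
  Bob's payoff from Right: p·(-6) + (1−p)·(-1) = -5p - 1
  -7p = -5p - 1  ⇒  -2p = -1  ⇒  p = 1/2.
Alice's indifference between Down and Up determines Bob's mixing probability q:
  Alice's payoff to Down: q·3 + (1−q)·(-4) = 7q - 4
  Alice's payoff to Up: q·(-1) + (1−q)·5 = -6q + 5
  7q - 4 = -6q + 5  ⇒  13q = 9  ⇒  q = 9/13.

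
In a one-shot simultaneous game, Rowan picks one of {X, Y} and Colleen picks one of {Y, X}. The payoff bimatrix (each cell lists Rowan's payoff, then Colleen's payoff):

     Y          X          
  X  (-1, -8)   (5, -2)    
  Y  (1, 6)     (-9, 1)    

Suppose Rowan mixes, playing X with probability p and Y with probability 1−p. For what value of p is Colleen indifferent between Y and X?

p = 5/11

Rowan's mix must leave Colleen indifferent between Y and X.
  Colleen's expected payoff from Y: p·(-8) + (1−p)·6 = -14p + 6
  Colleen's expected payoff from X: p·(-2) + (1−p)·1 = -3p + 1
  -14p + 6 = -3p + 1  ⇒  -11p = -5  ⇒  p = 5/11.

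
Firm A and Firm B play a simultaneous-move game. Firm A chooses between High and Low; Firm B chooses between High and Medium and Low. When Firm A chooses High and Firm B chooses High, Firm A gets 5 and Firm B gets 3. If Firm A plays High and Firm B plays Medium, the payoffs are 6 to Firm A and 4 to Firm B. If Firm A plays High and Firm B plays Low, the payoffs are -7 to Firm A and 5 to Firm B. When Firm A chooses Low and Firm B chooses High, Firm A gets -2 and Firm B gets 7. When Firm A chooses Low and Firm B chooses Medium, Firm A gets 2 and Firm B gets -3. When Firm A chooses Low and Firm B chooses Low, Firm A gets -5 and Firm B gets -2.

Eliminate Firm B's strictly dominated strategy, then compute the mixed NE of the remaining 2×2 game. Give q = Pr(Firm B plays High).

q = 2/9

Firm B's strategy Medium is strictly dominated by Low: 5 > 4 and -2 > -3. Eliminate Medium.
For Firm A to be willing to mix, Firm A must be indifferent between High and Low, which pins down Firm B's mix.
  Firm A's payoff from High: q·5 + (1−q)·(-7) = 12q - 7
  Firm A's payoff from Low: q·(-2) + (1−q)·(-5) = 3q - 5
  12q - 7 = 3q - 5  ⇒  9q = 2  ⇒  q = 2/9.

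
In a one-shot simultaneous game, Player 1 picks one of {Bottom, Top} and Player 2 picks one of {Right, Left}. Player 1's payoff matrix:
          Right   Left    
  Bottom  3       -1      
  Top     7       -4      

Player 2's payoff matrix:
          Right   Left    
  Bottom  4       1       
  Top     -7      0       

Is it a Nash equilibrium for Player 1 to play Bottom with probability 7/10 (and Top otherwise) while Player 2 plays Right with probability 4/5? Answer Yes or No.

Given Player 2's mix q = 4/5, Player 1's payoff from Bottom is 11/5 but from Top is 24/5. Player 1 strictly prefers Top, so Player 1 would not mix.
So the proposed profile is not a Nash equilibrium.

No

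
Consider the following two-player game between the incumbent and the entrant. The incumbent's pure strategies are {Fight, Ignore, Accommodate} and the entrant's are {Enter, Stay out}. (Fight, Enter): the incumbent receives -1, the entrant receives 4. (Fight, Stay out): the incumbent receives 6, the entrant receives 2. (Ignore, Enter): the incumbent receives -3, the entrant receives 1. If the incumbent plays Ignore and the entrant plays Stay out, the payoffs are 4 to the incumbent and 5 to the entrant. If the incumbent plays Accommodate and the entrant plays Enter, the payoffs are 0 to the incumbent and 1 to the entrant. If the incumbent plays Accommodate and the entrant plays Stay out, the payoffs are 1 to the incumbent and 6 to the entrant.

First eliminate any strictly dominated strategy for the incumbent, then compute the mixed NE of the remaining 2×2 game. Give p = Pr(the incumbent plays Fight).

p = 5/7

The incumbent's strategy Ignore is strictly dominated by Fight: -1 > -3 and 6 > 4. Eliminate Ignore.
For the entrant to be willing to mix, the entrant must be indifferent between Enter and Stay out, which pins down the incumbent's mix.
  the entrant's expected payoff from Enter: p·4 + (1−p)·1 = 3p + 1
  the entrant's expected payoff from Stay out: p·2 + (1−p)·6 = -4p + 6
  3p + 1 = -4p + 6  ⇒  7p = 5  ⇒  p = 5/7.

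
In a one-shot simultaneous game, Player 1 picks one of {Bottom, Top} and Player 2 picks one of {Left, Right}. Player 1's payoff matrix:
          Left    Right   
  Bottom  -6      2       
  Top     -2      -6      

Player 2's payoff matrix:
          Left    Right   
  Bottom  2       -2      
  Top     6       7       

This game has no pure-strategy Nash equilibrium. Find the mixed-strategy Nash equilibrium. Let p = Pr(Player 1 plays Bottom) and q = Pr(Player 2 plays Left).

p = 1/5, q = 2/3

Set Player 2's expected payoff from Left equal to that from Right:
  Player 2's expected payoff from Left: p·2 + (1−p)·6 = -4p + 6
  Player 2's expected payoff from Right: p·(-2) + (1−p)·7 = -9p + 7
  -4p + 6 = -9p + 7  ⇒  5p = 1  ⇒  p = 1/5.
Player 1's indifference between Bottom and Top determines Player 2's mixing probability q:
  Player 1's payoff from Bottom: q·(-6) + (1−q)·2 = -8q + 2
  Player 1's payoff from Top: q·(-2) + (1−q)·(-6) = 4q - 6
  -8q + 2 = 4q - 6  ⇒  -12q = -8  ⇒  q = 2/3.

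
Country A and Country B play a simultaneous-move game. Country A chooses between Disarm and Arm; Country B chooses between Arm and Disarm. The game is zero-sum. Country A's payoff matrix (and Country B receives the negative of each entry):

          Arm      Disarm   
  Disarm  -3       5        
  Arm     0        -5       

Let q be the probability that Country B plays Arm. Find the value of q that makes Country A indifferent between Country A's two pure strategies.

For Country A to be willing to mix, Country A must be indifferent between Disarm and Arm, which pins down Country B's mix.
  Country A's payoff from Disarm: q·(-3) + (1−q)·5 = -8q + 5
  Country A's payoff from Arm: q·0 + (1−q)·(-5) = 5q - 5
  -8q + 5 = 5q - 5  ⇒  -13q = -10  ⇒  q = 10/13.

q = 10/13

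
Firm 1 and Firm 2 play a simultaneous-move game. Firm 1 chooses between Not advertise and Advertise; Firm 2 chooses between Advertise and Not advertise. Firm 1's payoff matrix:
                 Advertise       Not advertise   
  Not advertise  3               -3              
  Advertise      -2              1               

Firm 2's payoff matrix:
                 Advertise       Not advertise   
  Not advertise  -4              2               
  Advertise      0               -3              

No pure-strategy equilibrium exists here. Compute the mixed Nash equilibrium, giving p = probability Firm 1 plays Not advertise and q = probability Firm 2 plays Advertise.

p = 1/3, q = 4/9

Firm 1's mix must leave Firm 2 indifferent between Advertise and Not advertise.
  Firm 2's payoff to Advertise: p·(-4) + (1−p)·0 = -4p
  Firm 2's payoff to Not advertise: p·2 + (1−p)·(-3) = 5p - 3
  -4p = 5p - 3  ⇒  -9p = -3  ⇒  p = 1/3.
In a mixed equilibrium Firm 1 is indifferent between Not advertise and Advertise; this condition fixes q.
  Firm 1's expected payoff from Not advertise: q·3 + (1−q)·(-3) = 6q - 3
  Firm 1's expected payoff from Advertise: q·(-2) + (1−q)·1 = -3q + 1
  6q - 3 = -3q + 1  ⇒  9q = 4  ⇒  q = 4/9.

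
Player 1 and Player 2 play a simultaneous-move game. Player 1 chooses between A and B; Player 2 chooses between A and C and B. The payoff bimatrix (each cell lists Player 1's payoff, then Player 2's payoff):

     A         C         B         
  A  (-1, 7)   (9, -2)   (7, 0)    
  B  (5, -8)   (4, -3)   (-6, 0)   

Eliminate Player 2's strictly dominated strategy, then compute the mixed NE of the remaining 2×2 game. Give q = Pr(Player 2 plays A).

Player 2's strategy C is strictly dominated by B: 0 > -2 and 0 > -3. Eliminate C.
In a mixed equilibrium Player 1 is indifferent between A and B; this condition fixes q.
  Player 1's expected payoff from A: q·(-1) + (1−q)·7 = -8q + 7
  Player 1's expected payoff from B: q·5 + (1−q)·(-6) = 11q - 6
  -8q + 7 = 11q - 6  ⇒  -19q = -13  ⇒  q = 13/19.

q = 13/19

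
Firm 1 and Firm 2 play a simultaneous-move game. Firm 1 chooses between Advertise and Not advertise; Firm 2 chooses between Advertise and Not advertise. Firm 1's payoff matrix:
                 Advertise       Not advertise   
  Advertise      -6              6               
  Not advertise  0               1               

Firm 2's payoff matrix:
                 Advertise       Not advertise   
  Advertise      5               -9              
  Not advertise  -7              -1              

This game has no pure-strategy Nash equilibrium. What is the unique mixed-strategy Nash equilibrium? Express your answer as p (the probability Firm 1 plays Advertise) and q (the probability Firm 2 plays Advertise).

p = 3/10, q = 5/11

Firm 1's mix must leave Firm 2 indifferent between Advertise and Not advertise.
  Firm 2's payoff from Advertise: p·5 + (1−p)·(-7) = 12p - 7
  Firm 2's payoff from Not advertise: p·(-9) + (1−p)·(-1) = -8p - 1
  12p - 7 = -8p - 1  ⇒  20p = 6  ⇒  p = 3/10.
Firm 2's mix must leave Firm 1 indifferent between Advertise and Not advertise.
  Firm 1's payoff from Advertise: q·(-6) + (1−q)·6 = -12q + 6
  Firm 1's payoff from Not advertise: q·0 + (1−q)·1 = -q + 1
  -12q + 6 = -q + 1  ⇒  -11q = -5  ⇒  q = 5/11.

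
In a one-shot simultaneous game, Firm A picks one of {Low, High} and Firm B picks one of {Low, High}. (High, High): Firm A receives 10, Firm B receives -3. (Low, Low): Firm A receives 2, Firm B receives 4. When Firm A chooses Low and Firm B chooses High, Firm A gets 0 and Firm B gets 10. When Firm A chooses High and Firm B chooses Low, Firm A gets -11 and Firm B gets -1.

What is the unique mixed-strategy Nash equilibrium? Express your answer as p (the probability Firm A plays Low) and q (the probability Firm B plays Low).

p = 1/4, q = 10/23

Set Firm B's expected payoff from Low equal to that from High:
  Firm B's payoff from Low: p·4 + (1−p)·(-1) = 5p - 1
  Firm B's payoff from High: p·10 + (1−p)·(-3) = 13p - 3
  5p - 1 = 13p - 3  ⇒  -8p = -2  ⇒  p = 1/4.
Firm B's mix must leave Firm A indifferent between Low and High.
  Firm A's payoff from Low: q·2 + (1−q)·0 = 2q
  Firm A's payoff from High: q·(-11) + (1−q)·10 = -21q + 10
  2q = -21q + 10  ⇒  23q = 10  ⇒  q = 10/23.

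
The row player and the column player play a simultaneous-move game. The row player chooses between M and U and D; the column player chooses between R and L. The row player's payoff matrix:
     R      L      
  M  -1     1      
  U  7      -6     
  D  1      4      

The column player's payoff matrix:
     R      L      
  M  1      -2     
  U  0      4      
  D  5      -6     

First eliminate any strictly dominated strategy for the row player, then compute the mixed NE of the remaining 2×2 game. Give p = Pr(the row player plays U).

p = 11/15

The row player's strategy M is strictly dominated by D: 1 > -1 and 4 > 1. Eliminate M.
The column player's indifference between R and L determines the row player's mixing probability p:
  the column player's expected payoff from R: p·0 + (1−p)·5 = -5p + 5
  the column player's expected payoff from L: p·4 + (1−p)·(-6) = 10p - 6
  -5p + 5 = 10p - 6  ⇒  -15p = -11  ⇒  p = 11/15.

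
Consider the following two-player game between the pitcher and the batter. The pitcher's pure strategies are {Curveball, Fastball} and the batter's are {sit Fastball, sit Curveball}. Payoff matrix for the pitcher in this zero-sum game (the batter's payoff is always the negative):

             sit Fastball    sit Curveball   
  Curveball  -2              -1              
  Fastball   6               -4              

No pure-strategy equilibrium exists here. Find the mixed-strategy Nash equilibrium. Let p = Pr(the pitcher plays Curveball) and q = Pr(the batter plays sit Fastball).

The pitcher's mix must leave the batter indifferent between sit Fastball and sit Curveball.
  the batter's payoff from sit Fastball: p·2 + (1−p)·(-6) = 8p - 6
  the batter's payoff from sit Curveball: p·1 + (1−p)·4 = -3p + 4
  8p - 6 = -3p + 4  ⇒  11p = 10  ⇒  p = 10/11.
For the pitcher to be willing to mix, the pitcher must be indifferent between Curveball and Fastball, which pins down the batter's mix.
  the pitcher's expected payoff from Curveball: q·(-2) + (1−q)·(-1) = -q - 1
  the pitcher's expected payoff from Fastball: q·6 + (1−q)·(-4) = 10q - 4
  -q - 1 = 10q - 4  ⇒  -11q = -3  ⇒  q = 3/11.

p = 10/11, q = 3/11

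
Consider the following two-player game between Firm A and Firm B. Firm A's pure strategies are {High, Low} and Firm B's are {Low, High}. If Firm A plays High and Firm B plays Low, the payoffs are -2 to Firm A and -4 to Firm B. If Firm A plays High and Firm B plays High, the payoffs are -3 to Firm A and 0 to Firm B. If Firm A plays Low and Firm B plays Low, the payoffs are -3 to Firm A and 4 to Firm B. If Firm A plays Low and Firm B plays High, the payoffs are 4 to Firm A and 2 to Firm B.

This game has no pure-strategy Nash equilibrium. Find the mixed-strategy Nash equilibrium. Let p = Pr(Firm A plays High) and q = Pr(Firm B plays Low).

For Firm B to be willing to mix, Firm B must be indifferent between Low and High, which pins down Firm A's mix.
  Firm B's expected payoff from Low: p·(-4) + (1−p)·4 = -8p + 4
  Firm B's expected payoff from High: p·0 + (1−p)·2 = -2p + 2
  -8p + 4 = -2p + 2  ⇒  -6p = -2  ⇒  p = 1/3.
Firm A's indifference between High and Low determines Firm B's mixing probability q:
  Firm A's payoff from High: q·(-2) + (1−q)·(-3) = q - 3
  Firm A's payoff from Low: q·(-3) + (1−q)·4 = -7q + 4
  q - 3 = -7q + 4  ⇒  8q = 7  ⇒  q = 7/8.

p = 1/3, q = 7/8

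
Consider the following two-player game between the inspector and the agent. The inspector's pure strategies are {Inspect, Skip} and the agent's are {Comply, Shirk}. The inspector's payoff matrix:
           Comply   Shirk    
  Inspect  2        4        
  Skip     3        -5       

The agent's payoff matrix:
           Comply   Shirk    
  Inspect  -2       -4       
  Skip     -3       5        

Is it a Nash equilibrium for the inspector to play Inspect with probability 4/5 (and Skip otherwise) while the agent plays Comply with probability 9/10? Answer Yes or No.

Yes

Check the agent's indifference given the inspector's mix p = 4/5:
  payoff from Comply = -11/5; payoff from Shirk = -11/5 — equal.
Check the inspector's indifference given the agent's mix q = 9/10:
  payoff from Inspect = 11/5; payoff from Skip = 11/5 — equal.
Both players are indifferent, so neither can profitably deviate.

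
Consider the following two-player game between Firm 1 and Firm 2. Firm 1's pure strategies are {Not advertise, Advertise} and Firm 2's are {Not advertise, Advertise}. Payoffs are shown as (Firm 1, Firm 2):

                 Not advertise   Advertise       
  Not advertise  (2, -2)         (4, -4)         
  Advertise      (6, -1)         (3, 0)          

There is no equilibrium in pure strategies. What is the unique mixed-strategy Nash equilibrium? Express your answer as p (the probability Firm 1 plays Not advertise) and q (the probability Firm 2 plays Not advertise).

p = 1/3, q = 1/5

Firm 2's indifference between Not advertise and Advertise determines Firm 1's mixing probability p:
  Firm 2's expected payoff from Not advertise: p·(-2) + (1−p)·(-1) = -p - 1
  Firm 2's expected payoff from Advertise: p·(-4) + (1−p)·0 = -4p
  -p - 1 = -4p  ⇒  3p = 1  ⇒  p = 1/3.
Set Firm 1's expected payoff from Not advertise equal to that from Advertise:
  Firm 1's payoff to Not advertise: q·2 + (1−q)·4 = -2q + 4
  Firm 1's payoff to Advertise: q·6 + (1−q)·3 = 3q + 3
  -2q + 4 = 3q + 3  ⇒  -5q = -1  ⇒  q = 1/5.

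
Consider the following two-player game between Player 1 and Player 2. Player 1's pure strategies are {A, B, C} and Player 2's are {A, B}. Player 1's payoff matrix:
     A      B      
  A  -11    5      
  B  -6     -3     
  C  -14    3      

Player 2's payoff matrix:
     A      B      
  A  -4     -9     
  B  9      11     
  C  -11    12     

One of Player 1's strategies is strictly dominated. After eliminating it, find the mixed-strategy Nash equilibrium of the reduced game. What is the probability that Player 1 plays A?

p = 2/7

Player 1's strategy C is strictly dominated by A: -11 > -14 and 5 > 3. Eliminate C.
Player 2's indifference between A and B determines Player 1's mixing probability p:
  Player 2's payoff from A: p·(-4) + (1−p)·9 = -13p + 9
  Player 2's payoff from B: p·(-9) + (1−p)·11 = -20p + 11
  -13p + 9 = -20p + 11  ⇒  7p = 2  ⇒  p = 2/7.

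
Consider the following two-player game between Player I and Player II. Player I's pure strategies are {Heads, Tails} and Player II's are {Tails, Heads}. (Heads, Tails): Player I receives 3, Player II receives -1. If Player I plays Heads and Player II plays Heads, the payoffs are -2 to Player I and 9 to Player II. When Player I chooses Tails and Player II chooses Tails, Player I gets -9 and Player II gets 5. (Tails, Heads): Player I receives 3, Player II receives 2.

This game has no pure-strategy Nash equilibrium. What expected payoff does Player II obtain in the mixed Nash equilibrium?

In a mixed equilibrium Player II is indifferent between Tails and Heads; this condition fixes p.
  Player II's payoff to Tails: p·(-1) + (1−p)·5 = -6p + 5
  Player II's payoff to Heads: p·9 + (1−p)·2 = 7p + 2
  -6p + 5 = 7p + 2  ⇒  -13p = -3  ⇒  p = 3/13.
At equilibrium Player II is indifferent across columns, so Player II's payoff equals the payoff from Tails: (3/13)·(-1) + (10/13)·5 = 47/13.

47/13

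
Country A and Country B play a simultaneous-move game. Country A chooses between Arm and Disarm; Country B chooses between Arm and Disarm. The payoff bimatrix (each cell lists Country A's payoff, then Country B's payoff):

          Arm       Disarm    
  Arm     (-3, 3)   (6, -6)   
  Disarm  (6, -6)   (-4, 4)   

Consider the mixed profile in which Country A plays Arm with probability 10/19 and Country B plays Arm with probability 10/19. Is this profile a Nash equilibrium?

Check Country B's indifference given Country A's mix p = 10/19:
  payoff from Arm = -24/19; payoff from Disarm = -24/19 — equal.
Check Country A's indifference given Country B's mix q = 10/19:
  payoff from Arm = 24/19; payoff from Disarm = 24/19 — equal.
Both players are indifferent, so neither can profitably deviate.

Yes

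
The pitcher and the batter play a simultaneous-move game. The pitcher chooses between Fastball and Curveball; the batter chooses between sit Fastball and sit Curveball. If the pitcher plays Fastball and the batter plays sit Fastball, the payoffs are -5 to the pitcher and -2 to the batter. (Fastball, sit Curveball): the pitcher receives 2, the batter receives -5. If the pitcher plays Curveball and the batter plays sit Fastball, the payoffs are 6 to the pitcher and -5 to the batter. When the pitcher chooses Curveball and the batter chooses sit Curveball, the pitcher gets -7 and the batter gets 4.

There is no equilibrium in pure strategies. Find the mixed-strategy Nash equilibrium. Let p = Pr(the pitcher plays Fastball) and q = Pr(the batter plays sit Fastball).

For the batter to be willing to mix, the batter must be indifferent between sit Fastball and sit Curveball, which pins down the pitcher's mix.
  the batter's payoff to sit Fastball: p·(-2) + (1−p)·(-5) = 3p - 5
  the batter's payoff to sit Curveball: p·(-5) + (1−p)·4 = -9p + 4
  3p - 5 = -9p + 4  ⇒  12p = 9  ⇒  p = 3/4.
Set the pitcher's expected payoff from Fastball equal to that from Curveball:
  the pitcher's payoff to Fastball: q·(-5) + (1−q)·2 = -7q + 2
  the pitcher's payoff to Curveball: q·6 + (1−q)·(-7) = 13q - 7
  -7q + 2 = 13q - 7  ⇒  -20q = -9  ⇒  q = 9/20.

p = 3/4, q = 9/20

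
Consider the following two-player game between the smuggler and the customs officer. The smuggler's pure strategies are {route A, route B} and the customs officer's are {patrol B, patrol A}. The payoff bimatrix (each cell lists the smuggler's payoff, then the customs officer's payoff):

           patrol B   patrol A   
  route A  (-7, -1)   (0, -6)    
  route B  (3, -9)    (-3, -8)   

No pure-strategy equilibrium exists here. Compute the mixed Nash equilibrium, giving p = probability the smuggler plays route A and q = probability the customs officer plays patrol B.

Set the customs officer's expected payoff from patrol B equal to that from patrol A:
  the customs officer's payoff to patrol B: p·(-1) + (1−p)·(-9) = 8p - 9
  the customs officer's payoff to patrol A: p·(-6) + (1−p)·(-8) = 2p - 8
  8p - 9 = 2p - 8  ⇒  6p = 1  ⇒  p = 1/6.
In a mixed equilibrium the smuggler is indifferent between route A and route B; this condition fixes q.
  the smuggler's expected payoff from route A: q·(-7) + (1−q)·0 = -7q
  the smuggler's expected payoff from route B: q·3 + (1−q)·(-3) = 6q - 3
  -7q = 6q - 3  ⇒  -13q = -3  ⇒  q = 3/13.

p = 1/6, q = 3/13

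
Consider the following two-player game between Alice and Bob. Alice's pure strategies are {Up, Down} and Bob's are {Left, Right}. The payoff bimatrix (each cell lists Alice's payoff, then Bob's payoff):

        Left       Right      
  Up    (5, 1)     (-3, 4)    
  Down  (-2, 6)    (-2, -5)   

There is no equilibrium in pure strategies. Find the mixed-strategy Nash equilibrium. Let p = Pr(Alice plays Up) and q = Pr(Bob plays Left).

Set Bob's expected payoff from Left equal to that from Right:
  Bob's expected payoff from Left: p·1 + (1−p)·6 = -5p + 6
  Bob's expected payoff from Right: p·4 + (1−p)·(-5) = 9p - 5
  -5p + 6 = 9p - 5  ⇒  -14p = -11  ⇒  p = 11/14.
For Alice to be willing to mix, Alice must be indifferent between Up and Down, which pins down Bob's mix.
  Alice's expected payoff from Up: q·5 + (1−q)·(-3) = 8q - 3
  Alice's expected payoff from Down: q·(-2) + (1−q)·(-2) = -2
  8q - 3 = -2  ⇒  8q = 1  ⇒  q = 1/8.

p = 11/14, q = 1/8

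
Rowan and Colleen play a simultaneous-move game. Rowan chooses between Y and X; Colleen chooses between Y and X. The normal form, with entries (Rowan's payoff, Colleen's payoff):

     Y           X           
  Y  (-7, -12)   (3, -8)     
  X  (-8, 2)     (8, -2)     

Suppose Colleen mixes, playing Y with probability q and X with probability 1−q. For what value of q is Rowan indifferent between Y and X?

q = 5/6

Colleen's mix must leave Rowan indifferent between Y and X.
  Rowan's payoff to Y: q·(-7) + (1−q)·3 = -10q + 3
  Rowan's payoff to X: q·(-8) + (1−q)·8 = -16q + 8
  -10q + 3 = -16q + 8  ⇒  6q = 5  ⇒  q = 5/6.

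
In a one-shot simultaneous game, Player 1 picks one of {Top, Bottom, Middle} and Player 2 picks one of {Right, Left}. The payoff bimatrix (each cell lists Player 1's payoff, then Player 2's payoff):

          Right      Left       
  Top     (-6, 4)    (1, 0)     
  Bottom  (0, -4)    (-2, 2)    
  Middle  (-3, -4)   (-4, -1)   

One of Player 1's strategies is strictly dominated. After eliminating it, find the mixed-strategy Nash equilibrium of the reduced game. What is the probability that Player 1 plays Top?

p = 3/5

Player 1's strategy Middle is strictly dominated by Bottom: 0 > -3 and -2 > -4. Eliminate Middle.
Set Player 2's expected payoff from Right equal to that from Left:
  Player 2's payoff from Right: p·4 + (1−p)·(-4) = 8p - 4
  Player 2's payoff from Left: p·0 + (1−p)·2 = -2p + 2
  8p - 4 = -2p + 2  ⇒  10p = 6  ⇒  p = 3/5.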